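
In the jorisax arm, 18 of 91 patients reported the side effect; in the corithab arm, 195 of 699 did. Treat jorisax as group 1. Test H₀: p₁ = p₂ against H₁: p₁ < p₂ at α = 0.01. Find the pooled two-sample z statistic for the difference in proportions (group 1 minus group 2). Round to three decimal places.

p̂₁ = 18/91 ≈ 0.19780, p̂₂ = 195/699 ≈ 0.27897.
Pooled p̂ = (18+195)/(91+699) = 213/790 = 0.26962.
SE = √(p̂(1−p̂)(1/n₁+1/n₂)) = √(0.26962·0.73038·0.0124196) = √(0.00244574) = 0.04945.
z = (0.19780 − 0.27897)/0.04945 = -0.08117/0.04945 = -1.641.
p-value = P(Z < -1.641) ≈ 0.0504; since p > α = 0.01, fail to reject H₀.

z = -1.641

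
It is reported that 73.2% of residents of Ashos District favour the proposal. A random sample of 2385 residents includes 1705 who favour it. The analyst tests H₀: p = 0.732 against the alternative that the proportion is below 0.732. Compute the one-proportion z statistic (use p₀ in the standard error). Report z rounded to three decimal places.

p̂ = 1705/2385 = 0.714885.
Standard error under H₀: √(0.732×0.268/2385) = 0.009069.
z = (0.714885 − 0.732)/0.009069 = -0.017115/0.009069 = -1.887.
p-value = P(Z < -1.887) ≈ 0.0296.

z = -1.887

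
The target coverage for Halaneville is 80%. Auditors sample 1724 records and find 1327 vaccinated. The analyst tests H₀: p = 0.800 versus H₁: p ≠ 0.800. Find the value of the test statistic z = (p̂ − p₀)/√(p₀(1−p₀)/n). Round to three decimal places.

z = -3.143

p̂ = 1327/1724 ≈ 0.769722.
Under H₀, SE = √(0.8·0.2/1724) = √(9.28074e-05) = 0.009634.
z = (0.769722 − 0.8)/0.009634 = -0.030278/0.009634 = -3.143.
Two-sided p-value ≈ 2·Φ(−3.143) = 0.0017.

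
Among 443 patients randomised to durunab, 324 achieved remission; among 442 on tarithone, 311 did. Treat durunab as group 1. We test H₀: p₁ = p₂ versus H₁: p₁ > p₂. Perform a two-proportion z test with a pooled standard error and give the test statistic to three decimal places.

z = 0.917

p̂₁ = 324/443 = 0.73138, p̂₂ = 311/442 = 0.70362.
Pooled p̂ = (324+311)/(443+442) = 635/885 = 0.71751.
SE = √(p̂(1−p̂)(1/n₁+1/n₂)) = √(0.71751·0.28249·0.00451978) = √(0.000916103) = 0.03027.
z = (0.73138 − 0.70362)/0.03027 = 0.02776/0.03027 = 0.917.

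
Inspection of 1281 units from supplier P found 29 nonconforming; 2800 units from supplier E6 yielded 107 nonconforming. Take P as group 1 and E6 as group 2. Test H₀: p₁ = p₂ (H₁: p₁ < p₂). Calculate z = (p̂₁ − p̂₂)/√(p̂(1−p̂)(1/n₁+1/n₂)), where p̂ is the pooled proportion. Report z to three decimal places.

p̂₁ = 29/1281 ≈ 0.022639, p̂₂ = 107/2800 ≈ 0.038214.
Pooled p̂ = (29+107)/(1281+2800) = 136/4081 = 0.033325.
SE = √(p̂(1−p̂)(1/n₁+1/n₂)) = √(0.033325·0.966675·0.00113778) = √(3.66532e-05) = 0.006054.
z = (0.022639 − 0.038214)/0.006054 = -0.015575/0.006054 = -2.573.

z = -2.573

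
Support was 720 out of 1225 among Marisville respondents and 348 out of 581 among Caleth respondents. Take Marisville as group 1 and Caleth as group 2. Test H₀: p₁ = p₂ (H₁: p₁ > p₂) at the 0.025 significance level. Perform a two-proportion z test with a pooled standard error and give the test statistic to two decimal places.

z = -0.45

p̂₁ = 720/1225 = 0.5878, p̂₂ = 348/581 = 0.5990.
Pooled p̂ = (720+348)/(1225+581) = 1068/1806 = 0.5914.
SE = √(0.241653 × 0.0025375) = 0.0248.
z = (0.5878 − 0.5990)/0.0248 = -0.0112/0.0248 = -0.45.
p-value = P(Z > -0.453) ≈ 0.6746; since p > α = 0.025, fail to reject H₀.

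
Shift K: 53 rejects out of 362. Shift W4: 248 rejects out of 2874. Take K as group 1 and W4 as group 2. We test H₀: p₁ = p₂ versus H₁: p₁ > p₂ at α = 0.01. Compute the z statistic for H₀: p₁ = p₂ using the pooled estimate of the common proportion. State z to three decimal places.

p̂₁ = 53/362 = 0.14641, p̂₂ = 248/2874 = 0.08629.
Pooled p̂ = (53+248)/(362+2874) = 301/3236 = 0.09302.
SE = √(0.0843641 × 0.00311038) = 0.01620.
z = (0.14641 − 0.08629)/0.01620 = 0.06012/0.01620 = 3.711.
p-value = P(Z > 3.711) ≈ 0.0001, so at α = 0.01 we reject H₀.

z = 3.711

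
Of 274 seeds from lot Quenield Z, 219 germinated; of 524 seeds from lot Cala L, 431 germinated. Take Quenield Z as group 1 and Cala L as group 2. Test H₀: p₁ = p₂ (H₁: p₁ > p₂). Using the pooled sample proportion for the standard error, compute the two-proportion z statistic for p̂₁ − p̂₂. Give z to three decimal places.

p̂₁ = 219/274 ≈ 0.79927, p̂₂ = 431/524 ≈ 0.82252.
Pooled p̂ = (219+431)/(274+524) = 650/798 = 0.81454.
SE = √(p̂(1−p̂)(1/n₁+1/n₂)) = √(0.81454·0.18546·0.00555803) = √(0.000839635) = 0.02898.
z = (0.79927 − 0.82252)/0.02898 = -0.02325/0.02898 = -0.802.
p-value = P(Z > -0.802) ≈ 0.7888.

z = -0.802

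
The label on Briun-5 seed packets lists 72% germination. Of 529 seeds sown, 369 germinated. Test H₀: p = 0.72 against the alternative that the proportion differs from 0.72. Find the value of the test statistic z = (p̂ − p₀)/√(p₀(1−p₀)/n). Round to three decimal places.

p̂ = 369/529 = 0.697543.
Standard error under H₀: √(0.72×0.28/529) = 0.019522.
z = (0.697543 − 0.72)/0.019522 = -0.022457/0.019522 = -1.150.
Two-sided p-value ≈ 2·Φ(−1.150) = 0.2500.

z = -1.150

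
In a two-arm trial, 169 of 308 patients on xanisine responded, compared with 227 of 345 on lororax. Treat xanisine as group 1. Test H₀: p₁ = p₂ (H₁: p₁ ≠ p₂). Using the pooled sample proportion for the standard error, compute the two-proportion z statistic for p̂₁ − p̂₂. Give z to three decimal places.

z = -2.853

p̂₁ = 169/308 = 0.54870, p̂₂ = 227/345 = 0.65797.
Pooled p̂ = (169+227)/(308+345) = 396/653 = 0.60643.
SE = √(p̂(1−p̂)(1/n₁+1/n₂)) = √(0.60643·0.39357·0.0061453) = √(0.00146671) = 0.03830.
z = (0.54870 − 0.65797)/0.03830 = -0.10927/0.03830 = -2.853.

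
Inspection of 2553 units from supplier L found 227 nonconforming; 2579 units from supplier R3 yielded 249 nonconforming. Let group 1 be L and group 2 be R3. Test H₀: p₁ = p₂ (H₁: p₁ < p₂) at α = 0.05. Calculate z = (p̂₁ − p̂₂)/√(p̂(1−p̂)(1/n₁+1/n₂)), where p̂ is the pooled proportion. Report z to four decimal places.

p̂₁ = 227/2553 = 0.088915, p̂₂ = 249/2579 = 0.096549.
Pooled p̂ = (227+249)/(2553+2579) = 476/5132 = 0.092751.
SE = √(0.0841485 × 0.000779443) = 0.008099.
z = (0.088915 − 0.096549)/0.008099 = -0.007634/0.008099 = -0.9426.
p-value = P(Z < -0.943) ≈ 0.1729, so at α = 0.05 we fail to reject H₀.

z = -0.9426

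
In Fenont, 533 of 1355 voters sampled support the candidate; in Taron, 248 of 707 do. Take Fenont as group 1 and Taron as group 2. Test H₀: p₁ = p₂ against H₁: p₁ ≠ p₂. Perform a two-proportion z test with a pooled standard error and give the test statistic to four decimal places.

z = 1.8920

p̂₁ = 533/1355 = 0.393358, p̂₂ = 248/707 = 0.350778.
Pooled p̂ = (533+248)/(1355+707) = 781/2062 = 0.378758.
SE = √(0.2353 × 0.00215243) = 0.022505.
z = (0.393358 − 0.350778)/0.022505 = 0.042580/0.022505 = 1.8920.
Two-sided p-value ≈ 2·Φ(−1.892) = 0.0585.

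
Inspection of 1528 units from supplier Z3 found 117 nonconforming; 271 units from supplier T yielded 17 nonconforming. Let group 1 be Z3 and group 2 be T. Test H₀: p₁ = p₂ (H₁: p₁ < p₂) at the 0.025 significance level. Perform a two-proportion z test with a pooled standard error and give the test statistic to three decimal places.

p̂₁ = 117/1528 = 0.07657, p̂₂ = 17/271 = 0.06273.
Pooled p̂ = (117+17)/(1528+271) = 134/1799 = 0.07449.
SE = √(p̂(1−p̂)(1/n₁+1/n₂)) = √(0.07449·0.92551·0.00434449) = √(0.000299499) = 0.01731.
z = (0.07657 − 0.06273)/0.01731 = 0.01384/0.01731 = 0.800.
p-value = P(Z < 0.800) ≈ 0.7881; since p > α = 0.025, fail to reject H₀.

z = 0.800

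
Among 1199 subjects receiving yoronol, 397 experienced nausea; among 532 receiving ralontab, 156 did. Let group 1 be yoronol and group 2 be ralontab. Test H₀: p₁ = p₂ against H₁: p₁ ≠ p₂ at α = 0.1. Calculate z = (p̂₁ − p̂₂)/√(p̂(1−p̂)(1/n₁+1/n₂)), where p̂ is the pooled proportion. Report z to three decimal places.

p̂₁ = 397/1199 ≈ 0.33111, p̂₂ = 156/532 ≈ 0.29323.
Pooled p̂ = (397+156)/(1199+532) = 553/1731 = 0.31947.
SE = √(p̂(1−p̂)(1/n₁+1/n₂)) = √(0.31947·0.68053·0.00271373) = √(0.000589987) = 0.02429.
z = (0.33111 − 0.29323)/0.02429 = 0.03788/0.02429 = 1.559.
Two-sided p-value ≈ 2·Φ(−1.559) = 0.1189, so at α = 0.1 we fail to reject H₀.

z = 1.559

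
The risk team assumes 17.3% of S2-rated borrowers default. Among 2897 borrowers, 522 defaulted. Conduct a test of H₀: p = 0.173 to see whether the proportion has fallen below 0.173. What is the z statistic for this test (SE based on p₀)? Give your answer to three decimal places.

p̂ = 522/2897 ≈ 0.18019.
Under H₀, SE = √(0.173·0.827/2897) = √(4.93859e-05) = 0.00703.
z = (0.18019 − 0.173)/0.00703 = 0.00719/0.00703 = 1.023.
p-value = P(Z < 1.023) ≈ 0.8468.

z = 1.023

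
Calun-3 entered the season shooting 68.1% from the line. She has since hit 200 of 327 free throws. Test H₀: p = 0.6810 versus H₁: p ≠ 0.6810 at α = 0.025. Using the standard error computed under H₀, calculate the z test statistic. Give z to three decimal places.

z = -2.692

p̂ = 200/327 = 0.61162.
Standard error under H₀: √(0.681×0.319/327) = 0.02577.
z = (0.61162 − 0.681)/0.02577 = -0.06938/0.02577 = -2.692.
Two-sided p-value ≈ 2·Φ(−2.692) = 0.0071. With α = 0.025, reject H₀.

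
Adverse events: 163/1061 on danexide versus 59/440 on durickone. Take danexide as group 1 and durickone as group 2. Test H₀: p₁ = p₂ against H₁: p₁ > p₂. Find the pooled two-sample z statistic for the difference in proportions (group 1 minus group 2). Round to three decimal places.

z = 0.971

p̂₁ = 163/1061 = 0.15363, p̂₂ = 59/440 = 0.13409.
Pooled p̂ = (163+59)/(1061+440) = 222/1501 = 0.14790.
SE = √(0.126027 × 0.00321523) = 0.02013.
z = (0.15363 − 0.13409)/0.02013 = 0.01954/0.02013 = 0.971.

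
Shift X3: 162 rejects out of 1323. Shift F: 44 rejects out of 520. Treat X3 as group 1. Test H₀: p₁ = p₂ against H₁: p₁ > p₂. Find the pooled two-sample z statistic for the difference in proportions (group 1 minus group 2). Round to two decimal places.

p̂₁ = 162/1323 ≈ 0.1224, p̂₂ = 44/520 ≈ 0.0846.
Pooled p̂ = (162+44)/(1323+520) = 206/1843 = 0.1118.
SE = √(p̂(1−p̂)(1/n₁+1/n₂)) = √(0.1118·0.8882·0.00267893) = √(0.000265967) = 0.0163.
z = (0.1224 − 0.0846)/0.0163 = 0.0378/0.0163 = 2.32.
p-value = P(Z > 2.320) ≈ 0.0102.

z = 2.32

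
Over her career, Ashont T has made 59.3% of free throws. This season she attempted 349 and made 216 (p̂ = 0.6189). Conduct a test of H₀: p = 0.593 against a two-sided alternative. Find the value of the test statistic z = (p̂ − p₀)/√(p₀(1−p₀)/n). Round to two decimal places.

p̂ = 216/349 ≈ 0.61891.
Under H₀, SE = √(0.593·0.407/349) = √(0.00069155) = 0.02630.
z = (0.61891 − 0.593)/0.02630 = 0.02591/0.02630 = 0.99.
p-value = 2·P(Z > 0.985) ≈ 0.3245.

z = 0.99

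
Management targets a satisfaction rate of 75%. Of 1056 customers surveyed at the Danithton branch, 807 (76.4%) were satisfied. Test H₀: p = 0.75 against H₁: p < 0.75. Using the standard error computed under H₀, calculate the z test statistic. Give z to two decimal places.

z = 1.07

p̂ = 807/1056 ≈ 0.7642.
Under H₀, SE = √(0.75·0.25/1056) = √(0.000177557) = 0.0133.
z = (0.7642 − 0.75)/0.0133 = 0.0142/0.0133 = 1.07.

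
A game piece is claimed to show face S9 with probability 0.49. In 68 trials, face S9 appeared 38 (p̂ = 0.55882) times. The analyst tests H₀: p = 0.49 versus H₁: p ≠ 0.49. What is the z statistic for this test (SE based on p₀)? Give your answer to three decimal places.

z = 1.135

p̂ = 38/68 = 0.55882.
SE = √(p₀(1−p₀)/n) = √(0.2499/68) = 0.06062.
z = (0.55882 − 0.49)/0.06062 = 0.06882/0.06062 = 1.135.
p-value = 2·P(Z > 1.135) ≈ 0.2563.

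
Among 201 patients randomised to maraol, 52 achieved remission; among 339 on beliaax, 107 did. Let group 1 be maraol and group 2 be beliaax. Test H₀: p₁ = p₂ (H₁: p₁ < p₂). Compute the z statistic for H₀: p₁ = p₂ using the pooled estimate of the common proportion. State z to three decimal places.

p̂₁ = 52/201 ≈ 0.25871, p̂₂ = 107/339 ≈ 0.31563.
Pooled p̂ = (52+107)/(201+339) = 159/540 = 0.29444.
SE = √(p̂(1−p̂)(1/n₁+1/n₂)) = √(0.29444·0.70556·0.00792498) = √(0.00164639) = 0.04058.
z = (0.25871 − 0.31563)/0.04058 = -0.05692/0.04058 = -1.403.
p-value = P(Z < -1.403) ≈ 0.0803.

z = -1.403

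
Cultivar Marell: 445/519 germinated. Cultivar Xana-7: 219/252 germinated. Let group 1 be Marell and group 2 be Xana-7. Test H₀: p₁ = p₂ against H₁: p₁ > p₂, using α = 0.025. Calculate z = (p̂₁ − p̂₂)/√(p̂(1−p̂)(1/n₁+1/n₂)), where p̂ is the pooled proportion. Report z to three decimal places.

p̂₁ = 445/519 = 0.85742, p̂₂ = 219/252 = 0.86905.
Pooled p̂ = (445+219)/(519+252) = 664/771 = 0.86122.
SE = √(p̂(1−p̂)(1/n₁+1/n₂)) = √(0.86122·0.13878·0.00589504) = √(0.000704579) = 0.02654.
z = (0.85742 − 0.86905)/0.02654 = -0.01163/0.02654 = -0.438.
p-value = P(Z > -0.438) ≈ 0.6694; since p > α = 0.025, fail to reject H₀.

z = -0.438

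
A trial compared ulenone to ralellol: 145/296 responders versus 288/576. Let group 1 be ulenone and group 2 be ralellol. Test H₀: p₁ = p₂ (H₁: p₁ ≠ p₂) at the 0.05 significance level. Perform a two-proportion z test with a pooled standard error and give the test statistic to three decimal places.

p̂₁ = 145/296 = 0.489865, p̂₂ = 288/576 = 0.500000.
Pooled p̂ = (145+288)/(296+576) = 433/872 = 0.496560.
SE = √(p̂(1−p̂)(1/n₁+1/n₂)) = √(0.496560·0.503440·0.00511449) = √(0.00127856) = 0.035757.
z = (0.489865 − 0.500000)/0.035757 = -0.010135/0.035757 = -0.283.
p-value = 2·P(Z > 0.283) ≈ 0.7768; since p > α = 0.05, fail to reject H₀.

z = -0.283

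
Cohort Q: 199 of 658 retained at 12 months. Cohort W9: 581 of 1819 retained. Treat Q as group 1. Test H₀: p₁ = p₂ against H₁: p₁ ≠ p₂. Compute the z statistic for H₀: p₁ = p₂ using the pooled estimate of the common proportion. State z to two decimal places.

p̂₁ = 199/658 = 0.30243, p̂₂ = 581/1819 = 0.31941.
Pooled p̂ = (199+581)/(658+1819) = 780/2477 = 0.31490.
SE = √(0.215737 × 0.00206951) = 0.02113.
z = (0.30243 − 0.31941)/0.02113 = -0.01698/0.02113 = -0.80.
p-value = 2·P(Z > 0.803) ≈ 0.4218.

z = -0.80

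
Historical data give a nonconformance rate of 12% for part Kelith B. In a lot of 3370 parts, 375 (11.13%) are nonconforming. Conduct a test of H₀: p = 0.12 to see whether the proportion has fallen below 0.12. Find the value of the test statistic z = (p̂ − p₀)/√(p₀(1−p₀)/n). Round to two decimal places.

z = -1.56

p̂ = 375/3370 = 0.11128.
Standard error under H₀: √(0.12×0.88/3370) = 0.00560.
z = (0.11128 − 0.12)/0.00560 = -0.00872/0.00560 = -1.56.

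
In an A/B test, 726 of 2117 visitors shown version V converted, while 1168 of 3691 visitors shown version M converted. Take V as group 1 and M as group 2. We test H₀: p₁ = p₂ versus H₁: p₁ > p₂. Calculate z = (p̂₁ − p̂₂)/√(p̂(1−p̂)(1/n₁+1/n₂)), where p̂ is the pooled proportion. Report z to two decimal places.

z = 2.07

p̂₁ = 726/2117 ≈ 0.3429, p̂₂ = 1168/3691 ≈ 0.3164.
Pooled p̂ = (726+1168)/(2117+3691) = 1894/5808 = 0.3261.
SE = √(p̂(1−p̂)(1/n₁+1/n₂)) = √(0.3261·0.6739·0.000743296) = √(0.000163346) = 0.0128.
z = (0.3429 − 0.3164)/0.0128 = 0.0265/0.0128 = 2.07.
p-value = P(Z > 2.073) ≈ 0.0191.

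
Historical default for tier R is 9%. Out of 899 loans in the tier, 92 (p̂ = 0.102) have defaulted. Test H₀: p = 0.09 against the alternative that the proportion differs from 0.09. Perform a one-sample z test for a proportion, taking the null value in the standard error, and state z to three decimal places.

p̂ = 92/899 ≈ 0.102336.
Standard error under H₀: √(0.09×0.91/899) = 0.009545.
z = (0.102336 − 0.09)/0.009545 = 0.012336/0.009545 = 1.292.
p-value = 2·P(Z > 1.292) ≈ 0.1962.

z = 1.292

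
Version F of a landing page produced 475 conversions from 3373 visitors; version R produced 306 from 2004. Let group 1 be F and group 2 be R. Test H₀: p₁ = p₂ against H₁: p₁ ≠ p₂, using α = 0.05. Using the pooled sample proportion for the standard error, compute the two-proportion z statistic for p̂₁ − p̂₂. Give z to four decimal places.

z = -1.1945

p̂₁ = 475/3373 ≈ 0.140824, p̂₂ = 306/2004 ≈ 0.152695.
Pooled p̂ = (475+306)/(3373+2004) = 781/5377 = 0.145248.
SE = √(p̂(1−p̂)(1/n₁+1/n₂)) = √(0.145248·0.854752·0.000795474) = √(9.87591e-05) = 0.009938.
z = (0.140824 − 0.152695)/0.009938 = -0.011871/0.009938 = -1.1945.
Two-sided p-value ≈ 2·Φ(−1.194) = 0.2323; since p > α = 0.05, fail to reject H₀.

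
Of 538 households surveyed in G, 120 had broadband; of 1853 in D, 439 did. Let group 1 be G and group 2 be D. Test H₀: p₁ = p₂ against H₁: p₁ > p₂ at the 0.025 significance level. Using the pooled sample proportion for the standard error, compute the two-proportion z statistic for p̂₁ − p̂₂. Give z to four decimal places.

p̂₁ = 120/538 = 0.223048, p̂₂ = 439/1853 = 0.236913.
Pooled p̂ = (120+439)/(538+1853) = 559/2391 = 0.233793.
SE = √(0.179134 × 0.0023984) = 0.020728.
z = (0.223048 − 0.236913)/0.020728 = -0.013865/0.020728 = -0.6689.
p-value = P(Z > -0.669) ≈ 0.7482. With α = 0.025, fail to reject H₀.

z = -0.6689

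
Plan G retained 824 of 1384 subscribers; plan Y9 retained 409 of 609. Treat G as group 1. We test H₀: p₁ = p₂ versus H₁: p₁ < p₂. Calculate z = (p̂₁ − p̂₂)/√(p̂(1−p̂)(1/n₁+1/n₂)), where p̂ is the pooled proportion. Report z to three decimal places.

p̂₁ = 824/1384 = 0.59538, p̂₂ = 409/609 = 0.67159.
Pooled p̂ = (824+409)/(1384+609) = 1233/1993 = 0.61867.
SE = √(0.235919 × 0.00236458) = 0.02362.
z = (0.59538 − 0.67159)/0.02362 = -0.07621/0.02362 = -3.227.

z = -3.227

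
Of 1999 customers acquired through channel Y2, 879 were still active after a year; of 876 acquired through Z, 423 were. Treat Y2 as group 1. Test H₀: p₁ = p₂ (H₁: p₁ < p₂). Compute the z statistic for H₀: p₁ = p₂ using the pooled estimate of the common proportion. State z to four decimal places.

p̂₁ = 879/1999 ≈ 0.4397199, p̂₂ = 423/876 ≈ 0.4828767.
Pooled p̂ = (879+423)/(1999+876) = 1302/2875 = 0.4528696.
SE = √(p̂(1−p̂)(1/n₁+1/n₂)) = √(0.4528696·0.5471304·0.0016418) = √(0.000406804) = 0.0201694.
z = (0.4397199 − 0.4828767)/0.0201694 = -0.0431568/0.0201694 = -2.1397.

z = -2.1397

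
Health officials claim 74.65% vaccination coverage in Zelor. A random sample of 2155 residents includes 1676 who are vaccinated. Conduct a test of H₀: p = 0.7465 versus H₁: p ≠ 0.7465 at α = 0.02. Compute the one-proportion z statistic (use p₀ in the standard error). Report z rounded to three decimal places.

z = 3.332

p̂ = 1676/2155 ≈ 0.777726.
Under H₀, SE = √(0.7465·0.2535/2155) = √(8.78133e-05) = 0.009371.
z = (0.777726 − 0.7465)/0.009371 = 0.031226/0.009371 = 3.332.
p-value = 2·P(Z > 3.332) ≈ 0.0009; since p < α = 0.02, reject H₀.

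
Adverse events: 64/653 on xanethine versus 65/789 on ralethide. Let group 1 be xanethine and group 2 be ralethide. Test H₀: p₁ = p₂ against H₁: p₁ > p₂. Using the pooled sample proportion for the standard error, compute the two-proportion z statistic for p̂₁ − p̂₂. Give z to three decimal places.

z = 1.035

p̂₁ = 64/653 = 0.09801, p̂₂ = 65/789 = 0.08238.
Pooled p̂ = (64+65)/(653+789) = 129/1442 = 0.08946.
SE = √(0.0814562 × 0.00279882) = 0.01510.
z = (0.09801 − 0.08238)/0.01510 = 0.01563/0.01510 = 1.035.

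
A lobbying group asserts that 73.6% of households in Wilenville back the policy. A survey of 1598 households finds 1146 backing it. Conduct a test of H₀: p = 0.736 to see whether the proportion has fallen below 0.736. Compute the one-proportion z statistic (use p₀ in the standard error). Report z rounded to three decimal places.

z = -1.710

p̂ = 1146/1598 ≈ 0.717146.
Under H₀, SE = √(0.736·0.264/1598) = √(0.000121592) = 0.011027.
z = (0.717146 − 0.736)/0.011027 = -0.018854/0.011027 = -1.710.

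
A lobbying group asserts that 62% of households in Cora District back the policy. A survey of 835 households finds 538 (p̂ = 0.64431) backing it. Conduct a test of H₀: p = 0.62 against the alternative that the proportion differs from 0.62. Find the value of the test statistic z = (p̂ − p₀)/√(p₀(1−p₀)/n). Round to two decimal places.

p̂ = 538/835 = 0.6443.
Standard error under H₀: √(0.62×0.38/835) = 0.0168.
z = (0.6443 − 0.62)/0.0168 = 0.0243/0.0168 = 1.45.
Two-sided p-value ≈ 2·Φ(−1.447) = 0.1478.

z = 1.45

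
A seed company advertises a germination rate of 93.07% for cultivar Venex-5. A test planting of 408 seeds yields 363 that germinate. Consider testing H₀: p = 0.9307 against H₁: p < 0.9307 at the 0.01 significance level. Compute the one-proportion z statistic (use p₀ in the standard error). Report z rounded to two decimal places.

z = -3.26

p̂ = 363/408 = 0.88971.
SE = √(p₀(1−p₀)/n) = √(0.064498/408) = 0.01257.
z = (0.88971 − 0.9307)/0.01257 = -0.04099/0.01257 = -3.26.
p-value = P(Z < -3.260) ≈ 0.0006. With α = 0.01, reject H₀.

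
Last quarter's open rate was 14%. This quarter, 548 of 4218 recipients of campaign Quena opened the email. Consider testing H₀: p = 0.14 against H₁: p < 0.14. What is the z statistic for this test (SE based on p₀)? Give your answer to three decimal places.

p̂ = 548/4218 = 0.129919.
Standard error under H₀: √(0.14×0.86/4218) = 0.005343.
z = (0.129919 − 0.14)/0.005343 = -0.010081/0.005343 = -1.887.

z = -1.887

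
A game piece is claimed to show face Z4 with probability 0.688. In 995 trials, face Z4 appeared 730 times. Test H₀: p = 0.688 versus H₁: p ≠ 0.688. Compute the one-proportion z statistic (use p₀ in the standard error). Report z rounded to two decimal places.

p̂ = 730/995 = 0.7337.
Standard error under H₀: √(0.688×0.312/995) = 0.0147.
z = (0.7337 − 0.688)/0.0147 = 0.0457/0.0147 = 3.11.
p-value = 2·P(Z > 3.109) ≈ 0.0019.

z = 3.11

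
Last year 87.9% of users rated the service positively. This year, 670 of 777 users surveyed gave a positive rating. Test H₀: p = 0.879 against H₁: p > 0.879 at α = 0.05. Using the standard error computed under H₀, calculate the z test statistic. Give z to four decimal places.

z = -1.4282

p̂ = 670/777 = 0.8622909.
Under H₀, SE = √(0.879·0.121/777) = √(0.000136884) = 0.0116998.
z = (0.8622909 − 0.879)/0.0116998 = -0.0167091/0.0116998 = -1.4282.
p-value = P(Z > -1.428) ≈ 0.9234; since p > α = 0.05, fail to reject H₀.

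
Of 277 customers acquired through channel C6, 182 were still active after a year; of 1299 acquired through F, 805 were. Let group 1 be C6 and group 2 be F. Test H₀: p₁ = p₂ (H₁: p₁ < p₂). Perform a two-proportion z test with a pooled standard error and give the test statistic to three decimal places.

p̂₁ = 182/277 ≈ 0.65704, p̂₂ = 805/1299 ≈ 0.61971.
Pooled p̂ = (182+805)/(277+1299) = 987/1576 = 0.62627.
SE = √(p̂(1−p̂)(1/n₁+1/n₂)) = √(0.62627·0.37373·0.00437993) = √(0.00102515) = 0.03202.
z = (0.65704 − 0.61971)/0.03202 = 0.03733/0.03202 = 1.166.

z = 1.166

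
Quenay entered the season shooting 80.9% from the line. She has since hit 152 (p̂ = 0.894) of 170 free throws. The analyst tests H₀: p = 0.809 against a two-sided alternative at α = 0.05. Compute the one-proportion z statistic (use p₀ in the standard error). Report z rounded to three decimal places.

p̂ = 152/170 ≈ 0.89412.
Under H₀, SE = √(0.809·0.191/170) = √(0.000908935) = 0.03015.
z = (0.89412 − 0.809)/0.03015 = 0.08512/0.03015 = 2.823.
Two-sided p-value ≈ 2·Φ(−2.823) = 0.0048. With α = 0.05, reject H₀.

z = 2.823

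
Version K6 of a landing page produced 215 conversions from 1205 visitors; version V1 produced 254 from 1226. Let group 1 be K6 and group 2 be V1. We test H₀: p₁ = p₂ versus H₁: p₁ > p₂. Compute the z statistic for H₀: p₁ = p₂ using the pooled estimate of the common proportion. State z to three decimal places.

z = -1.796

p̂₁ = 215/1205 = 0.17842, p̂₂ = 254/1226 = 0.20718.
Pooled p̂ = (215+254)/(1205+1226) = 469/2431 = 0.19292.
SE = √(p̂(1−p̂)(1/n₁+1/n₂)) = √(0.19292·0.80708·0.00164554) = √(0.000256218) = 0.01601.
z = (0.17842 − 0.20718)/0.01601 = -0.02876/0.01601 = -1.796.
p-value = P(Z > -1.796) ≈ 0.9638.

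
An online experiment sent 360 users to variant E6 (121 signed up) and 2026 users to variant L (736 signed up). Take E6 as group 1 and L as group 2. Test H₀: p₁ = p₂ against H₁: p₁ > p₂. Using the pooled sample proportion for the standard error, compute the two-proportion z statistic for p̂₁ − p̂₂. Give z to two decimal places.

z = -0.99

p̂₁ = 121/360 ≈ 0.3361, p̂₂ = 736/2026 ≈ 0.3633.
Pooled p̂ = (121+736)/(360+2026) = 857/2386 = 0.3592.
SE = √(0.230169 × 0.00327136) = 0.0274.
z = (0.3361 − 0.3633)/0.0274 = -0.0272/0.0274 = -0.99.
p-value = P(Z > -0.990) ≈ 0.8389.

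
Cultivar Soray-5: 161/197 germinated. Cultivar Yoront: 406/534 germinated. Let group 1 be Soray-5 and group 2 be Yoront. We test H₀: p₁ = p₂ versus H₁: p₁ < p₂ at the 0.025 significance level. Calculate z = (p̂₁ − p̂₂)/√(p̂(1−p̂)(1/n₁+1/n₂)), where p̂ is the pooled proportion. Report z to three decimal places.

p̂₁ = 161/197 = 0.81726, p̂₂ = 406/534 = 0.76030.
Pooled p̂ = (161+406)/(197+534) = 567/731 = 0.77565.
SE = √(0.174017 × 0.0069488) = 0.03477.
z = (0.81726 − 0.76030)/0.03477 = 0.05696/0.03477 = 1.638.
p-value = P(Z < 1.638) ≈ 0.9493; since p > α = 0.025, fail to reject H₀.

z = 1.638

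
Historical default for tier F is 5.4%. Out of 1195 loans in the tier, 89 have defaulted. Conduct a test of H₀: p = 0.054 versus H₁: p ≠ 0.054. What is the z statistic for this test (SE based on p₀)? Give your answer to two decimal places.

p̂ = 89/1195 = 0.07448.
Standard error under H₀: √(0.054×0.946/1195) = 0.00654.
z = (0.07448 − 0.054)/0.00654 = 0.02048/0.00654 = 3.13.

z = 3.13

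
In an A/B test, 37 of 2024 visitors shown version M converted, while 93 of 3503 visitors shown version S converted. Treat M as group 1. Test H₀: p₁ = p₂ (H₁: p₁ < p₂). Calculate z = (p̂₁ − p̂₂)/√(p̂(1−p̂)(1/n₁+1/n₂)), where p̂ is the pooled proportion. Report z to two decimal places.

p̂₁ = 37/2024 ≈ 0.0183, p̂₂ = 93/3503 ≈ 0.0265.
Pooled p̂ = (37+93)/(2024+3503) = 130/5527 = 0.0235.
SE = √(p̂(1−p̂)(1/n₁+1/n₂)) = √(0.0235·0.9765·0.000779541) = √(1.79042e-05) = 0.0042.
z = (0.0183 − 0.0265)/0.0042 = -0.0082/0.0042 = -1.95.

z = -1.95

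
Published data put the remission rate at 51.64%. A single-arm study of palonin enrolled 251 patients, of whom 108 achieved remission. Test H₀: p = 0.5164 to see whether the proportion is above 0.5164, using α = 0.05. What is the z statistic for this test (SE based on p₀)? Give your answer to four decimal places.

p̂ = 108/251 = 0.430279.
SE = √(p₀(1−p₀)/n) = √(0.24973/251) = 0.031543.
z = (0.430279 − 0.5164)/0.031543 = -0.086121/0.031543 = -2.7303.
p-value = P(Z > -2.730) ≈ 0.9968; since p > α = 0.05, fail to reject H₀.

z = -2.7303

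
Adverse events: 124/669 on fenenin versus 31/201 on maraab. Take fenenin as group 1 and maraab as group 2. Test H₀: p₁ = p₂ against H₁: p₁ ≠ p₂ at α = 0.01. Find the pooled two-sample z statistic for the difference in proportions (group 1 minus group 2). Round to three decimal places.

p̂₁ = 124/669 ≈ 0.18535, p̂₂ = 31/201 ≈ 0.15423.
Pooled p̂ = (124+31)/(669+201) = 155/870 = 0.17816.
SE = √(0.14642 × 0.00646989) = 0.03078.
z = (0.18535 − 0.15423)/0.03078 = 0.03112/0.03078 = 1.011.
Two-sided p-value ≈ 2·Φ(−1.011) = 0.3119; since p > α = 0.01, fail to reject H₀.

z = 1.011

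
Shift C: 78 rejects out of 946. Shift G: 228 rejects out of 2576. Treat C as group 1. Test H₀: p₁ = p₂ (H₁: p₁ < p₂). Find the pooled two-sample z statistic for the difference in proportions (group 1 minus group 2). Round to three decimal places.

p̂₁ = 78/946 = 0.08245, p̂₂ = 228/2576 = 0.08851.
Pooled p̂ = (78+228)/(946+2576) = 306/3522 = 0.08688.
SE = √(0.0793339 × 0.00144528) = 0.01071.
z = (0.08245 − 0.08851)/0.01071 = -0.00606/0.01071 = -0.566.
p-value = P(Z < -0.566) ≈ 0.2858.

z = -0.566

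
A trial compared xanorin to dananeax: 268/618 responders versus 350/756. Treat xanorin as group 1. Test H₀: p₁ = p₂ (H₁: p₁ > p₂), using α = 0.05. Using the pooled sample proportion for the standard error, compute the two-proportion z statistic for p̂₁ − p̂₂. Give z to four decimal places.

p̂₁ = 268/618 = 0.433657, p̂₂ = 350/756 = 0.462963.
Pooled p̂ = (268+350)/(618+756) = 618/1374 = 0.449782.
SE = √(0.247478 × 0.00294087) = 0.026978.
z = (0.433657 − 0.462963)/0.026978 = -0.029306/0.026978 = -1.0863.
p-value = P(Z > -1.086) ≈ 0.8613; since p > α = 0.05, fail to reject H₀.

z = -1.0863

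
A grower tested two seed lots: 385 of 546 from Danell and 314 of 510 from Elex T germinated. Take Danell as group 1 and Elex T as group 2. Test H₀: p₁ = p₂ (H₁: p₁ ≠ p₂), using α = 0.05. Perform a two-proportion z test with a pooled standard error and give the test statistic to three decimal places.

z = 3.070

p̂₁ = 385/546 = 0.70513, p̂₂ = 314/510 = 0.61569.
Pooled p̂ = (385+314)/(546+510) = 699/1056 = 0.66193.
SE = √(0.223778 × 0.00379229) = 0.02913.
z = (0.70513 − 0.61569)/0.02913 = 0.08944/0.02913 = 3.070.
p-value = 2·P(Z > 3.070) ≈ 0.0021; since p < α = 0.05, reject H₀.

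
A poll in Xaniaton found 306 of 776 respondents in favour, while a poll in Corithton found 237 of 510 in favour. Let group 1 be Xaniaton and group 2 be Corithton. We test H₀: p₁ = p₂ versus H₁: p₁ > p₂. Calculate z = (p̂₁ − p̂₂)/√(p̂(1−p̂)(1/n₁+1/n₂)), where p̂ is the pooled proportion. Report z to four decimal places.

p̂₁ = 306/776 = 0.394330, p̂₂ = 237/510 = 0.464706.
Pooled p̂ = (306+237)/(776+510) = 543/1286 = 0.422240.
SE = √(0.243953 × 0.00324944) = 0.028155.
z = (0.394330 − 0.464706)/0.028155 = -0.070376/0.028155 = -2.4996.

z = -2.4996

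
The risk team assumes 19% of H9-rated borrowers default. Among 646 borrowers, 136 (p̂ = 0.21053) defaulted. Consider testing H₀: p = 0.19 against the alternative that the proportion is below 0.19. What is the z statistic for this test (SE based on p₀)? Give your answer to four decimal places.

p̂ = 136/646 = 0.2105263.
Under H₀, SE = √(0.19·0.81/646) = √(0.000238235) = 0.0154349.
z = (0.2105263 − 0.19)/0.0154349 = 0.0205263/0.0154349 = 1.3299.
p-value = P(Z < 1.330) ≈ 0.9082.

z = 1.3299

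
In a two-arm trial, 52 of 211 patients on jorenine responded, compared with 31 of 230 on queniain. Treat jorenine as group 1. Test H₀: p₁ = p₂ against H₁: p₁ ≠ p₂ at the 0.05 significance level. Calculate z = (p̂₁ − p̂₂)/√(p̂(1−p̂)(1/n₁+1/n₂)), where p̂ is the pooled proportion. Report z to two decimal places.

z = 3.00

p̂₁ = 52/211 ≈ 0.24645, p̂₂ = 31/230 ≈ 0.13478.
Pooled p̂ = (52+31)/(211+230) = 83/441 = 0.18821.
SE = √(0.152786 × 0.00908716) = 0.03726.
z = (0.24645 − 0.13478)/0.03726 = 0.11167/0.03726 = 3.00.
Two-sided p-value ≈ 2·Φ(−2.997) = 0.0027; since p < α = 0.05, reject H₀.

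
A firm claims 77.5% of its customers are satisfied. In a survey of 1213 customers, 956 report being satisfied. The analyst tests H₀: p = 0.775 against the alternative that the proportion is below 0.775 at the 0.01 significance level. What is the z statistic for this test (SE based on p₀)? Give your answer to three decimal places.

z = 1.095

p̂ = 956/1213 ≈ 0.78813.
SE = √(p₀(1−p₀)/n) = √(0.17437/1213) = 0.01199.
z = (0.78813 − 0.775)/0.01199 = 0.01313/0.01199 = 1.095.
p-value = P(Z < 1.095) ≈ 0.8632; since p > α = 0.01, fail to reject H₀.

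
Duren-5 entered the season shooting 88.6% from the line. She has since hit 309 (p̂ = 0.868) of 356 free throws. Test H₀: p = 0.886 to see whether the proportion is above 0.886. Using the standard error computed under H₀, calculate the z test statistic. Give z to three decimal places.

z = -1.070

p̂ = 309/356 ≈ 0.86798.
Standard error under H₀: √(0.886×0.114/356) = 0.01684.
z = (0.86798 − 0.886)/0.01684 = -0.01802/0.01684 = -1.070.
p-value = P(Z > -1.070) ≈ 0.8577.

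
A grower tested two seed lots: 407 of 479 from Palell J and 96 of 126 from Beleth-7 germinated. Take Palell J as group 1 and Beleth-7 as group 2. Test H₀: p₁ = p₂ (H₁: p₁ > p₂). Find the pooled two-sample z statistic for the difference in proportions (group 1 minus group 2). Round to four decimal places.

p̂₁ = 407/479 ≈ 0.849687, p̂₂ = 96/126 ≈ 0.761905.
Pooled p̂ = (407+96)/(479+126) = 503/605 = 0.831405.
SE = √(p̂(1−p̂)(1/n₁+1/n₂)) = √(0.831405·0.168595·0.0100242) = √(0.0014051) = 0.037485.
z = (0.849687 − 0.761905)/0.037485 = 0.087782/0.037485 = 2.3418.
p-value = P(Z > 2.342) ≈ 0.0096.

z = 2.3418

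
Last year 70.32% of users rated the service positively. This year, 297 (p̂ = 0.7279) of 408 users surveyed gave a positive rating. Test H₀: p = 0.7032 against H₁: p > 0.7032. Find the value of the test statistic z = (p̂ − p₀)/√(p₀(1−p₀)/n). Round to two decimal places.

p̂ = 297/408 = 0.7279.
Standard error under H₀: √(0.7032×0.2968/408) = 0.0226.
z = (0.7279 − 0.7032)/0.0226 = 0.0247/0.0226 = 1.09.
p-value = P(Z > 1.094) ≈ 0.1370.

z = 1.09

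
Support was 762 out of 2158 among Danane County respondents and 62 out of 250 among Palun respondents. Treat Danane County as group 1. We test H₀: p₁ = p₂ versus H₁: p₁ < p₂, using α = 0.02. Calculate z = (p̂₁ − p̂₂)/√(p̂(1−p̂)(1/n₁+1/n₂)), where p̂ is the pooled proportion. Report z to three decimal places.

z = 3.316

p̂₁ = 762/2158 ≈ 0.353105, p̂₂ = 62/250 ≈ 0.248000.
Pooled p̂ = (762+62)/(2158+250) = 824/2408 = 0.342193.
SE = √(p̂(1−p̂)(1/n₁+1/n₂)) = √(0.342193·0.657807·0.00446339) = √(0.0010047) = 0.031697.
z = (0.353105 − 0.248000)/0.031697 = 0.105105/0.031697 = 3.316.
p-value = P(Z < 3.316) ≈ 0.9995. With α = 0.02, fail to reject H₀.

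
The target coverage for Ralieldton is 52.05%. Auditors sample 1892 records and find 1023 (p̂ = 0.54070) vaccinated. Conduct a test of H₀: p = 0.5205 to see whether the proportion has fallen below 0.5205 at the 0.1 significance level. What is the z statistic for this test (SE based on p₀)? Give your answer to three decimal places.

p̂ = 1023/1892 ≈ 0.540698.
Under H₀, SE = √(0.5205·0.4795/1892) = √(0.000131913) = 0.011485.
z = (0.540698 − 0.5205)/0.011485 = 0.020198/0.011485 = 1.759.
p-value = P(Z < 1.759) ≈ 0.9607; since p > α = 0.1, fail to reject H₀.

z = 1.759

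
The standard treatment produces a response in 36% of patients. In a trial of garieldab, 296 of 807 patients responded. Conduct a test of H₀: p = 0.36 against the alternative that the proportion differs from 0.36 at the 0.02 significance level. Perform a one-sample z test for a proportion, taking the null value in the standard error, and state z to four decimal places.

p̂ = 296/807 ≈ 0.366791.
Under H₀, SE = √(0.36·0.64/807) = √(0.000285502) = 0.016897.
z = (0.366791 − 0.36)/0.016897 = 0.006791/0.016897 = 0.4019.
Two-sided p-value ≈ 2·Φ(−0.402) = 0.6878. With α = 0.02, fail to reject H₀.

z = 0.4019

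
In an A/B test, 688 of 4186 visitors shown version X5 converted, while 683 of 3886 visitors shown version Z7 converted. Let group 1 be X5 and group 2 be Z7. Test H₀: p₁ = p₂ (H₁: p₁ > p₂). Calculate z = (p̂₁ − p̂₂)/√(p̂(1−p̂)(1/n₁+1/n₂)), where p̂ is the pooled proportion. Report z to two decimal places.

p̂₁ = 688/4186 ≈ 0.1644, p̂₂ = 683/3886 ≈ 0.1758.
Pooled p̂ = (688+683)/(4186+3886) = 1371/8072 = 0.1698.
SE = √(0.140999 × 0.000496226) = 0.0084.
z = (0.1644 − 0.1758)/0.0084 = -0.0114/0.0084 = -1.36.
p-value = P(Z > -1.363) ≈ 0.9136.

z = -1.36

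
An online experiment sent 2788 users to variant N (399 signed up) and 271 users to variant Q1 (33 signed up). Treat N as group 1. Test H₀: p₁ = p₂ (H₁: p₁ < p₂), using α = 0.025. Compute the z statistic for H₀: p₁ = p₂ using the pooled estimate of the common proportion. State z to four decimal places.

z = 0.9631

p̂₁ = 399/2788 = 0.143113, p̂₂ = 33/271 = 0.121771.
Pooled p̂ = (399+33)/(2788+271) = 432/3059 = 0.141223.
SE = √(p̂(1−p̂)(1/n₁+1/n₂)) = √(0.141223·0.858777·0.00404872) = √(0.000491024) = 0.022159.
z = (0.143113 − 0.121771)/0.022159 = 0.021342/0.022159 = 0.9631.
p-value = P(Z < 0.963) ≈ 0.8323. With α = 0.025, fail to reject H₀.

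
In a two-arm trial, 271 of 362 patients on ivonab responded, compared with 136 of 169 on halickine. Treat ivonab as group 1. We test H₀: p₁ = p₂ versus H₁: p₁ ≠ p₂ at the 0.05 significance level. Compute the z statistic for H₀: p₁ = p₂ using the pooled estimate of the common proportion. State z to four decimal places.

z = -1.4237

p̂₁ = 271/362 = 0.748619, p̂₂ = 136/169 = 0.804734.
Pooled p̂ = (271+136)/(362+169) = 407/531 = 0.766478.
SE = √(p̂(1−p̂)(1/n₁+1/n₂)) = √(0.766478·0.233522·0.00867959) = √(0.00155355) = 0.039415.
z = (0.748619 − 0.804734)/0.039415 = -0.056115/0.039415 = -1.4237.
p-value = 2·P(Z > 1.424) ≈ 0.1545, so at α = 0.05 we fail to reject H₀.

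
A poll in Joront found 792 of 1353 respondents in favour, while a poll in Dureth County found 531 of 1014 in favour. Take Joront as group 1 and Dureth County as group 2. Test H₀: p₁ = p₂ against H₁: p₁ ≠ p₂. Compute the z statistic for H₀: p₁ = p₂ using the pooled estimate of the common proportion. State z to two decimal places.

p̂₁ = 792/1353 ≈ 0.58537, p̂₂ = 531/1014 ≈ 0.52367.
Pooled p̂ = (792+531)/(1353+1014) = 1323/2367 = 0.55894.
SE = √(p̂(1−p̂)(1/n₁+1/n₂)) = √(0.55894·0.44106·0.00172529) = √(0.00042533) = 0.02062.
z = (0.58537 − 0.52367)/0.02062 = 0.06170/0.02062 = 2.99.

z = 2.99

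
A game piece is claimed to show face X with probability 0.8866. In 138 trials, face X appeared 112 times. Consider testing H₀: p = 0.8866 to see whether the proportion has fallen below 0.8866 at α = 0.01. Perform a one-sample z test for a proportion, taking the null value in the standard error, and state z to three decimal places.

p̂ = 112/138 = 0.81159.
Standard error under H₀: √(0.8866×0.1134/138) = 0.02699.
z = (0.81159 − 0.8866)/0.02699 = -0.07501/0.02699 = -2.779.
p-value = P(Z < -2.779) ≈ 0.0027, so at α = 0.01 we reject H₀.

z = -2.779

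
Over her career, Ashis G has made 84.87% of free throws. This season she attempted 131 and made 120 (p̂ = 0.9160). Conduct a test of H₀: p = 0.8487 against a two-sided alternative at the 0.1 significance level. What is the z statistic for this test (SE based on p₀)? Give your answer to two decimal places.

z = 2.15

p̂ = 120/131 = 0.9160.
Under H₀, SE = √(0.8487·0.1513/131) = √(0.000980216) = 0.0313.
z = (0.9160 − 0.8487)/0.0313 = 0.0673/0.0313 = 2.15.
Two-sided p-value ≈ 2·Φ(−2.151) = 0.0315; since p < α = 0.1, reject H₀.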